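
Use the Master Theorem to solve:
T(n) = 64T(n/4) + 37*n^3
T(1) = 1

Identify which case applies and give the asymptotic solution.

a=64, b=4, f(n)=37*n^3.
log_4(64) = 3, so n^(log_b(a)) = n^3.
f(n) = Theta(n^3), so Case 2 applies.
T(n) = Theta(n^3 log n).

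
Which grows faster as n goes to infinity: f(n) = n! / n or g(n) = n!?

g(n) = n! grows faster: the ratio n!/(n!/n) = n -> infinity.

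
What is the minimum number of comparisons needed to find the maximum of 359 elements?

Finding the maximum requires 358 comparisons. Each comparison eliminates exactly one candidate. With 359 candidates, we need 358 eliminations.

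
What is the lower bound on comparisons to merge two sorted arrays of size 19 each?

To merge two sorted arrays of size 19, we need at least 37 comparisons in the worst case. An adversary can force every element to be compared.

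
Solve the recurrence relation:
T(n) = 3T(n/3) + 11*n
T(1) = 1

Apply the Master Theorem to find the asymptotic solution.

a=3, b=3, f(n)=11*n. log_3(3) = 1. Case 2: T(n) = O(n log n).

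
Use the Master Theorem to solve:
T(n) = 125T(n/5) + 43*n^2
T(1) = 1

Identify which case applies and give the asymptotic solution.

a=125, b=5, f(n)=43*n^2.
log_5(125) = 3 > 2.
Since f(n) = O(n^2) is polynomially smaller than n^3, Case 1 applies.
T(n) = Theta(n^3).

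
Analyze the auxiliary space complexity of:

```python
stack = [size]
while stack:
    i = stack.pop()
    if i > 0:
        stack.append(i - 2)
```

Space complexity: O(1).
Only a constant amount of auxiliary storage is used; nothing grows with n.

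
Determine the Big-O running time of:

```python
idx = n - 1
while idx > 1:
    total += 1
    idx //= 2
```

Time complexity: O(log n).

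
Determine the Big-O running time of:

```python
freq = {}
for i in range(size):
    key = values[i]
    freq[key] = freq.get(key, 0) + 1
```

Time complexity: O(n).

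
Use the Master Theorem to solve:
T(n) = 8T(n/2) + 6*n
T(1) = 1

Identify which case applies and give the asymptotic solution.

a=8, b=2, f(n)=6*n.
log_2(8) = 3 > 1.
Since f(n) = O(n^1) is polynomially smaller than n^3, Case 1 applies.
T(n) = Theta(n^3).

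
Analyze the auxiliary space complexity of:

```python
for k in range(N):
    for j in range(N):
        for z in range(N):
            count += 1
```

Space complexity: O(1).
Only a constant amount of auxiliary storage is used; nothing grows with n.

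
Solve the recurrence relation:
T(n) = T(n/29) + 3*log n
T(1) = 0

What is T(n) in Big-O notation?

Each of the log_29(n) levels adds O(log n). T(n) = O(log^2 n).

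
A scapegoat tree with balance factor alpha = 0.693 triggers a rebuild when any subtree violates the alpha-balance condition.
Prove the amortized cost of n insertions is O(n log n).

Define potential Phi = c * sum of |size(left(v)) - size(right(v))| over all nodes. An insertion at depth d costs O(d) = O(log n) and increases Phi by O(log n). When a rebuild of subtree of size s occurs, it costs O(s) but reduces Phi by Omega(s). With alpha = 0.693, between rebuilds Omega(s) insertions must occur. Amortized cost per insertion: O(log n).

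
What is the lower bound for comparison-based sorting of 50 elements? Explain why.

A comparison-based sorting algorithm corresponds to a decision tree. With 50! possible permutations, the tree has 50! leaves. The height is at least log_2(50!) = Omega(n log n) by Stirling's approximation.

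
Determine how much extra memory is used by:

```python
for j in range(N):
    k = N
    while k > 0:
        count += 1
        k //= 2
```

Space complexity: O(1).
Only a constant amount of auxiliary storage is used; nothing grows with n.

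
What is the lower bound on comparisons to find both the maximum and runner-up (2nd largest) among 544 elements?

Lower bound: finding the max needs 544-1 comparisons. By an adversary weight-doubling argument, the maximum element must personally win at least ceil(log_2(544)) = 10 comparisons in any correct algorithm. The 2nd largest is among those 10 direct losers, and distinguishing it requires 10-1 more comparisons. Total >= 544-1 + 10-1 = 552. A balanced tournament achieves this bound exactly.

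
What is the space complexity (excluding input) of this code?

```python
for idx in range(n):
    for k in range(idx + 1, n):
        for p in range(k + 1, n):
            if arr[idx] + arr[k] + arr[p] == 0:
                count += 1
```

Space complexity: O(1).
Only a constant amount of auxiliary storage is used; nothing grows with n.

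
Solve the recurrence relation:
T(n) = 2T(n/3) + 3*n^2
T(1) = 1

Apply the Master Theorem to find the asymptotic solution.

a=2, b=3, f(n)=3*n^2. log_3(2) = 0.6309 < 2. Case 3: T(n) = O(n^2).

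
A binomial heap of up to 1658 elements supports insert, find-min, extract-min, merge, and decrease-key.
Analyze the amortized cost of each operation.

A binomial heap with n <= 1658 elements has at most floor(log_2 1658) + 1 = 11 trees. Using potential Phi = number of trees: Insert adds one tree, but cascading merges reduce count -- amortized O(1). Find-min reads the cached minimum pointer: O(1). Extract-min creates O(log n) new trees: O(log n). Merge combines tree lists: O(log n). Decrease-key sifts the element up its tree of height <= log n: O(log n).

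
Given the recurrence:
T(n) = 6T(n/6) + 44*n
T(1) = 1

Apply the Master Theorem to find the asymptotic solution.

a=6, b=6, f(n)=44*n. log_6(6) = 1. Case 2: T(n) = O(n log n).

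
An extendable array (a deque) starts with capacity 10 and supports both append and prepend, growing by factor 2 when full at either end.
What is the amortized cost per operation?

Growth at either end copies all elements; capacities form a geometric sequence with ratio 2, so total copy cost over n operations is O(n) (two geometric series). Amortized O(1).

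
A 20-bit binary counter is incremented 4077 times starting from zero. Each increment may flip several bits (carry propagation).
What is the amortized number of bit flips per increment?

Bit i flips on every 2^i-th increment, so over 4077 increments bit i flips floor(4077/2^i) times. Summing over i: total flips < 2 * 4077. Amortized: < 2 = O(1) per increment.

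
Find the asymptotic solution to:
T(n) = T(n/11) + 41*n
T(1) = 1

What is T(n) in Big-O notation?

Geometric series: 41*n*(1 + 1/11 + 1/11^2 + ...) = O(n). T(n) = O(n).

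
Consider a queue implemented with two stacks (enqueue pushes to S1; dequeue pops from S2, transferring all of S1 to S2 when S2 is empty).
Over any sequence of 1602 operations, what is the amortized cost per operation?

Each element is pushed to S1 once, popped once, pushed to S2 once, and popped once: 4 unit operations over its lifetime. Over 1602 operations the total work is O(1602). Amortized O(1) per enqueue/dequeue.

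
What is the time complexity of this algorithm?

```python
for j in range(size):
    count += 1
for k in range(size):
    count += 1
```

Time complexity: O(n).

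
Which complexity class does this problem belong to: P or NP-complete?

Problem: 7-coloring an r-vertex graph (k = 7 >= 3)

This problem is NP-complete: graph k-coloring for k>=3 is NP-complete by reduction from 3-SAT.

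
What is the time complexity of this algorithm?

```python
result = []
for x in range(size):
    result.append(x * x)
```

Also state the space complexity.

Time complexity: O(n).
Space complexity: O(n).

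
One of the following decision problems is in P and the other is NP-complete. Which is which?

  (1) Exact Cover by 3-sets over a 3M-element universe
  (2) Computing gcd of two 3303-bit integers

(1) is NP-complete: one of Karp's 21 NP-complete problems.
(2) is P: the Euclidean algorithm runs in polynomial time in the bit-length.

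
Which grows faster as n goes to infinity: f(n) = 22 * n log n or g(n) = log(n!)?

f(n) = 22 * n log n and g(n) = log(n!) are Theta of each other: Stirling: log(n!) = n log n - n + O(log n) = Theta(n log n); the constant 22 doesn't change the Theta class.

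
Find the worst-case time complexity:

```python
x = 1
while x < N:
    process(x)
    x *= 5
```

Time complexity: O(log n).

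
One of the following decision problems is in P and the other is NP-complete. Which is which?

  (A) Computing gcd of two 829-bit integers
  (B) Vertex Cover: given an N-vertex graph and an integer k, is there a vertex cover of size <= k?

(A) is P: the Euclidean algorithm runs in polynomial time in the bit-length.
(B) is NP-complete: one of Karp's 21 NP-complete problems (with k part of the input; for any fixed constant k it is in P).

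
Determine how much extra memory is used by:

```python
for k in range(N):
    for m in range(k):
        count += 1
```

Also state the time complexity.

Space complexity: O(1).
Only a constant amount of auxiliary storage is used; nothing grows with n.
Time complexity: O(n^2).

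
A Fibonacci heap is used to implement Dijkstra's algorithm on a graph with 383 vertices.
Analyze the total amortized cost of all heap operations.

Dijkstra performs 383 insert, 383 extract-min, and at most E decrease-key operations. With Fibonacci heap: insert O(1) amortized, extract-min O(log n) amortized, decrease-key O(1) amortized. Total with n = 383: O(n * 1 + n * log n + E * 1) = O(n log n + E).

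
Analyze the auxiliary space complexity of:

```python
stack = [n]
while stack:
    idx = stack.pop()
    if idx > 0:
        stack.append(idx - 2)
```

Space complexity: O(1).
Only a constant amount of auxiliary storage is used; nothing grows with n.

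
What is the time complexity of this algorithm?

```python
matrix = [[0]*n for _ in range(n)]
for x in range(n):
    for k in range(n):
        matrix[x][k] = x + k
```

Time complexity: O(n^2).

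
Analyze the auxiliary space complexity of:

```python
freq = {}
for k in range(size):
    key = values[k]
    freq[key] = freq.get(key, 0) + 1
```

Space complexity: O(n).
Auxiliary storage grows linearly with the input size n in the worst case.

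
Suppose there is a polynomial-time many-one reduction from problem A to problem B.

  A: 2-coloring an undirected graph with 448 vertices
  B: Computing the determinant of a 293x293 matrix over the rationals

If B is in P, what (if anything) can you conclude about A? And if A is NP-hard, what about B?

A poly-time reduction A <=_p B means any A-instance can be transformed to a B-instance in poly time.
If B is in P: compose the reduction with B's poly-time algorithm to solve A in poly time, so A is in P.
If A is NP-hard: every NP problem reduces to A, which reduces to B; composing reductions, every NP problem reduces to B, so B is NP-hard.
(Here in fact A is P and B is P.)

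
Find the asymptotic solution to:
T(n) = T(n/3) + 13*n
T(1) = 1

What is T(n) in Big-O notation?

Geometric series: 13*n*(1 + 1/3 + 1/3^2 + ...) = O(n). T(n) = O(n).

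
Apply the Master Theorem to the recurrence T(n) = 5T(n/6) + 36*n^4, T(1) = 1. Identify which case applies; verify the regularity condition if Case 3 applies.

a=5, b=6, f(n)=36*n^4.
log_6(5) = 0.8982 < 4.
f(n) = Omega(n^(0.8982+epsilon)) for some epsilon > 0, so Case 3 is the candidate.
Regularity: a*f(n/b) = 5*36*(n/6)^4 = (5/1296)*36*n^4 <= c*f(n) with c = 5/1296 < 1. Satisfied.
Case 3: T(n) = Theta(n^4).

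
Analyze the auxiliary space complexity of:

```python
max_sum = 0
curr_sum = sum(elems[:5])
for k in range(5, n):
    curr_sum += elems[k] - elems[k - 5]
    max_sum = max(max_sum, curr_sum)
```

Space complexity: O(1).
Only a constant amount of auxiliary storage is used; nothing grows with n.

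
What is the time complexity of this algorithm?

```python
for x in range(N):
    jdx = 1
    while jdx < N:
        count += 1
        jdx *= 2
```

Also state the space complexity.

Time complexity: O(n log n).
Space complexity: O(1).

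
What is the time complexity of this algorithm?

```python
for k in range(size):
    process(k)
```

Time complexity: O(n).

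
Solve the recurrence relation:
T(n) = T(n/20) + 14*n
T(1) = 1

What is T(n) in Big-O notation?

Geometric series: 14*n*(1 + 1/20 + 1/20^2 + ...) = O(n). T(n) = O(n).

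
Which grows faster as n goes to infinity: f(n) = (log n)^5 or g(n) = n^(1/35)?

g(n) = n^(1/35) grows faster: any positive power of n dominates any polylog.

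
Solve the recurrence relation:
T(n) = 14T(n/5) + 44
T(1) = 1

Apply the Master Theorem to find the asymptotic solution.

a=14, b=5, f(n)=44. log_5(14) = 1.64. Case 1 of Master Theorem: T(n) = O(n^1.64).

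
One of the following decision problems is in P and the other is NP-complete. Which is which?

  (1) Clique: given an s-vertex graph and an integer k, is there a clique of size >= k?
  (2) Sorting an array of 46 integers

(1) is NP-complete: complement of Independent Set / Vertex Cover (with k part of the input).
(2) is P: merge sort runs in O(n log n).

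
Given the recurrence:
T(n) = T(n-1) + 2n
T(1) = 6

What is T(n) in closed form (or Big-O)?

Unrolling: T(n) = 6 + 2*(2 + 3 + ... + n) = 6 + 2*(n(n+1)/2 - 1) = O(n^2).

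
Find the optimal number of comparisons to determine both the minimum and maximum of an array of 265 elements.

Naive approach: 528 comparisons (264 for max + 264 for min).
Optimal: Compare elements in pairs first (floor(n/2) = 132 comparisons), then find max among winners and min among losers (132 comparisons each).
Total: ceil(3n/2) - 2 = 396 comparisons. An adversary argument shows this is also a lower bound.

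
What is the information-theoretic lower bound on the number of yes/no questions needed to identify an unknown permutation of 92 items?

There are 92! = 12438414054641307255475324325873553077577991715875414356840239582938137710983519518443046123837041347353107486982656753664000000000000000000000 permutations. Each yes/no question gives at most 1 bit, so at least ceil(log_2(12438414054641307255475324325873553077577991715875414356840239582938137710983519518443046123837041347353107486982656753664000000000000000000000)) = 473 questions are needed.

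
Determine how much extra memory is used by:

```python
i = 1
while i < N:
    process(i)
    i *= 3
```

Space complexity: O(1).
Only a constant amount of auxiliary storage is used; nothing grows with n.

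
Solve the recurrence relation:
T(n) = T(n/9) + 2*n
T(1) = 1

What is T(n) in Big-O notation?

Geometric series: 2*n*(1 + 1/9 + 1/9^2 + ...) = O(n). T(n) = O(n).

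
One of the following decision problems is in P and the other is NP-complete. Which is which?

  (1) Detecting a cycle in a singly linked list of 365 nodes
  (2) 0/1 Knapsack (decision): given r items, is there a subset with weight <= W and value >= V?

(1) is P: Floyd's tortoise-and-hare runs in O(n) time, O(1) space.
(2) is NP-complete: reduces from Subset Sum.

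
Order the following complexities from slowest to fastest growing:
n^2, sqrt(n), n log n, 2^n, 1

Ordered by growth rate: 1 < sqrt(n) < n log n < n^2 < 2^n.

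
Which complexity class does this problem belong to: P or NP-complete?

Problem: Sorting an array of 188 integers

This problem is in P: merge sort runs in O(n log n).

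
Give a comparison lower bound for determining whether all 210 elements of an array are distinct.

In the algebraic decision-tree model, the YES region for element distinctness on 210 elements has 210! connected components (one per ordering). Ben-Or's theorem then gives a lower bound of Omega(log(n!)) = Omega(n log n).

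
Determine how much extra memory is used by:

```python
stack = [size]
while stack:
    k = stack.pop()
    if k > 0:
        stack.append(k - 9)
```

Space complexity: O(1).
Only a constant amount of auxiliary storage is used; nothing grows with n.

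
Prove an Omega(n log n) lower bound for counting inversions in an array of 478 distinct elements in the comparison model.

Decision-tree argument: at any leaf, the comparisons made (with transitivity) must totally order all 478 elements -- otherwise some pair (i,j) is unordered, and an adversary can present two inputs agreeing on every comparison made but with that pair flipped, changing the inversion count by 1, so the leaf's output is wrong on one of them. Hence the tree has >= 478! leaves and height >= log_2(478!) = Omega(n log n). Modified merge sort achieves O(n log n).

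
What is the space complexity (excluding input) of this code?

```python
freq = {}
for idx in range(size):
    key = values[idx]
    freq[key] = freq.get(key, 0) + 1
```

Space complexity: O(n).
Auxiliary storage grows linearly with the input size n in the worst case.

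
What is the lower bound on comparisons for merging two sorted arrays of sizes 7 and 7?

Adversary argument: with sizes 7 and 7 (differing by at most 1), interleave the two arrays so that every consecutive pair in the output comes from different inputs. Then each of the 13 adjacent output pairs must be directly compared, or the algorithm cannot determine their relative order. So 13 comparisons are necessary; standard merge achieves this.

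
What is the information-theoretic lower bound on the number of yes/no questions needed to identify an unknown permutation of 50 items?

There are 50! = 30414093201713378043612608166064768844377641568960512000000000000 permutations. Each yes/no question gives at most 1 bit, so at least ceil(log_2(30414093201713378043612608166064768844377641568960512000000000000)) = 215 questions are needed.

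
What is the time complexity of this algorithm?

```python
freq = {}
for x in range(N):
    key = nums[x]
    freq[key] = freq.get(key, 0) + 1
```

Time complexity: O(n).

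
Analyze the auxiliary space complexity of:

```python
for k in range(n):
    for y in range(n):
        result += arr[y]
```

Space complexity: O(1).
Only a constant amount of auxiliary storage is used; nothing grows with n.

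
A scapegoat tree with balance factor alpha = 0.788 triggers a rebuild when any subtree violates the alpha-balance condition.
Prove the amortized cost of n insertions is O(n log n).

Define potential Phi = c * sum of |size(left(v)) - size(right(v))| over all nodes. An insertion at depth d costs O(d) = O(log n) and increases Phi by O(log n). When a rebuild of subtree of size s occurs, it costs O(s) but reduces Phi by Omega(s). With alpha = 0.788, between rebuilds Omega(s) insertions must occur. Amortized cost per insertion: O(log n).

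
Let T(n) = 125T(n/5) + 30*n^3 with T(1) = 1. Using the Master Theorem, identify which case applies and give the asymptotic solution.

a=125, b=5, f(n)=30*n^3.
log_5(125) = 3, so n^(log_b(a)) = n^3.
f(n) = Theta(n^3), so Case 2 applies.
T(n) = Theta(n^3 log n).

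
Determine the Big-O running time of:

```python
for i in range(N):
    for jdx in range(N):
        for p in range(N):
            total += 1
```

Time complexity: O(n^3).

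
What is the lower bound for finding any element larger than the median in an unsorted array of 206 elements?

To find an element larger than the median of 206 elements, we must see Omega(n) elements. Without seeing enough elements, an adversary can make any unseen element the median.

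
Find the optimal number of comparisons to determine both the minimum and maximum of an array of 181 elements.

Naive approach: 360 comparisons (180 for max + 180 for min).
Optimal: Compare elements in pairs first (floor(n/2) = 90 comparisons), then find max among winners and min among losers (90 comparisons each).
Total: ceil(3n/2) - 2 = 270 comparisons. An adversary argument shows this is also a lower bound.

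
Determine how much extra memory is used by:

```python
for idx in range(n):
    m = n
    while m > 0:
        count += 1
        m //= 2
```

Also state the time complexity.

Space complexity: O(1).
Only a constant amount of auxiliary storage is used; nothing grows with n.
Time complexity: O(n log n).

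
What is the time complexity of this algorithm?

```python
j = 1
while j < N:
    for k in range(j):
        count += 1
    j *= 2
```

Time complexity: O(n).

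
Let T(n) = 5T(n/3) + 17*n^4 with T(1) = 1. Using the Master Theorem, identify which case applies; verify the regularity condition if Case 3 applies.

a=5, b=3, f(n)=17*n^4.
log_3(5) = 1.465 < 4.
f(n) = Omega(n^(1.465+epsilon)) for some epsilon > 0, so Case 3 is the candidate.
Regularity: a*f(n/b) = 5*17*(n/3)^4 = (5/81)*17*n^4 <= c*f(n) with c = 5/81 < 1. Satisfied.
Case 3: T(n) = Theta(n^4).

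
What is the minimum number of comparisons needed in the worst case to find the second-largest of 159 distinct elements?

Lower bound: finding the max needs 159-1 comparisons. By the adversary weight-doubling argument, the max must personally win >= ceil(log_2(159)) = 8 comparisons; the 2nd-largest is among those 8 losers, needing 8-1 more comparisons. Total >= 159-1 + 8-1 = 165. A balanced knockout tournament achieves this.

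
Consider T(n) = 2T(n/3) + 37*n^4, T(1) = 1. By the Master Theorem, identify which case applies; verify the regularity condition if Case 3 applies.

a=2, b=3, f(n)=37*n^4.
log_3(2) = 0.6309 < 4.
f(n) = Omega(n^(0.6309+epsilon)) for some epsilon > 0, so Case 3 is the candidate.
Regularity: a*f(n/b) = 2*37*(n/3)^4 = (2/81)*37*n^4 <= c*f(n) with c = 2/81 < 1. Satisfied.
Case 3: T(n) = Theta(n^4).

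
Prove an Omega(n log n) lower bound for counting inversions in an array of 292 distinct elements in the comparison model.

Decision-tree argument: at any leaf, the comparisons made (with transitivity) must totally order all 292 elements -- otherwise some pair (i,j) is unordered, and an adversary can present two inputs agreeing on every comparison made but with that pair flipped, changing the inversion count by 1, so the leaf's output is wrong on one of them. Hence the tree has >= 292! leaves and height >= log_2(292!) = Omega(n log n). Modified merge sort achieves O(n log n).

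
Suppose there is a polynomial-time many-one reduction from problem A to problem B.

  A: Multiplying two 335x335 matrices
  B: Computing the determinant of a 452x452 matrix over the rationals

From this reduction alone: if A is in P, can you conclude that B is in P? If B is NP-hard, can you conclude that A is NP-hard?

A poly-time reduction A <=_p B transfers tractability DOWN (B easy => A easy) and hardness UP (A hard => B hard), not the reverse.
From A in P, the reduction alone does NOT give B in P: any problem in P trivially reduces to SAT, yet SAT is not known to be in P.
From B NP-hard, the reduction alone does NOT give A NP-hard: again, easy problems reduce to hard ones.
(Here in fact A is P and B is P.)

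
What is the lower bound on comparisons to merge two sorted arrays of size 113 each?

To merge two sorted arrays of size 113, we need at least 225 comparisons in the worst case. An adversary can force every element to be compared.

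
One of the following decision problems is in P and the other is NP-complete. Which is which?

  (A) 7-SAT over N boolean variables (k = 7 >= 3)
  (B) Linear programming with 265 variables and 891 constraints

(A) is NP-complete: 3-SAT is NP-complete (Cook-Levin); k-SAT for k>=3 reduces from 3-SAT.
(B) is P: the ellipsoid and interior-point methods run in polynomial time.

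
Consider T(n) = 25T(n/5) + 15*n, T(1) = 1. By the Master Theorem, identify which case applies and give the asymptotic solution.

a=25, b=5, f(n)=15*n.
log_5(25) = 2 > 1.
Since f(n) = O(n^1) is polynomially smaller than n^2, Case 1 applies.
T(n) = Theta(n^2).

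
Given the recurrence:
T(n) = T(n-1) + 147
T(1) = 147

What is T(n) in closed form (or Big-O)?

Unrolling: T(n) = T(n-1) + 147 = T(n-2) + 2*147 = ... = T(1) + (n-1)*147 = 147 + (n-1)*147 = 147n.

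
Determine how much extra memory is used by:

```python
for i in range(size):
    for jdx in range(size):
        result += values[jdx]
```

Space complexity: O(1).
Only a constant amount of auxiliary storage is used; nothing grows with n.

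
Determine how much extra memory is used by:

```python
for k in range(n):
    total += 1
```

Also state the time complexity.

Space complexity: O(1).
Only a constant amount of auxiliary storage is used; nothing grows with n.
Time complexity: O(n).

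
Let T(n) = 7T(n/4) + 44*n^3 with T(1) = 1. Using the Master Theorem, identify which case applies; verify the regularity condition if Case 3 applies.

a=7, b=4, f(n)=44*n^3.
log_4(7) = 1.404 < 3.
f(n) = Omega(n^(1.404+epsilon)) for some epsilon > 0, so Case 3 is the candidate.
Regularity: a*f(n/b) = 7*44*(n/4)^3 = (7/64)*44*n^3 <= c*f(n) with c = 7/64 < 1. Satisfied.
Case 3: T(n) = Theta(n^3).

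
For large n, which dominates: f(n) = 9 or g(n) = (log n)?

g(n) = (log n) grows faster: any unbounded function dominates a constant.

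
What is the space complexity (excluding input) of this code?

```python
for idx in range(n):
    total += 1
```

Space complexity: O(1).
Only a constant amount of auxiliary storage is used; nothing grows with n.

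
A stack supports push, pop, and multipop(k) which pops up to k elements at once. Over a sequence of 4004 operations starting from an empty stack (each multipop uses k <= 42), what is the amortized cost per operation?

Each element is pushed exactly once and popped at most once (whether by pop or as part of a multipop). So the total number of individual pops over the whole sequence is at most the number of pushes, which is at most 4004. Total work <= 2 * 4004, hence O(1) amortized per operation.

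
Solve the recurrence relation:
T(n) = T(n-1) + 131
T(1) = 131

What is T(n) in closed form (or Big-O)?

Unrolling: T(n) = T(n-1) + 131 = T(n-2) + 2*131 = ... = T(1) + (n-1)*131 = 131 + (n-1)*131 = 131n.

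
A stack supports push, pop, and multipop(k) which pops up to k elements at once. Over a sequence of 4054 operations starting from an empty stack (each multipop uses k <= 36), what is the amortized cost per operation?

Each element is pushed exactly once and popped at most once (whether by pop or as part of a multipop). So the total number of individual pops over the whole sequence is at most the number of pushes, which is at most 4054. Total work <= 2 * 4054, hence O(1) amortized per operation.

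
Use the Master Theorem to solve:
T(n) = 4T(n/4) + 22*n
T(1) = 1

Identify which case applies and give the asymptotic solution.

a=4, b=4, f(n)=22*n.
log_4(4) = 1, so n^(log_b(a)) = n.
f(n) = Theta(n), so Case 2 applies.
T(n) = Theta(n log n).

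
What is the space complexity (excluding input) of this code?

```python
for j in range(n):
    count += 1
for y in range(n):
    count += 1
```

Space complexity: O(1).
Only a constant amount of auxiliary storage is used; nothing grows with n.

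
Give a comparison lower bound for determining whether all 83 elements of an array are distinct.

In the algebraic decision-tree model, the YES region for element distinctness on 83 elements has 83! connected components (one per ordering). Ben-Or's theorem then gives a lower bound of Omega(log(n!)) = Omega(n log n).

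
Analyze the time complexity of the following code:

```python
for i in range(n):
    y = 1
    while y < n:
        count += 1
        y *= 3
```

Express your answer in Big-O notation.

Time complexity: O(n log n).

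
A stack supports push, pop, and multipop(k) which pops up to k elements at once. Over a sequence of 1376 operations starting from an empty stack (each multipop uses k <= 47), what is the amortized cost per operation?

Each element is pushed exactly once and popped at most once (whether by pop or as part of a multipop). So the total number of individual pops over the whole sequence is at most the number of pushes, which is at most 1376. Total work <= 2 * 1376, hence O(1) amortized per operation.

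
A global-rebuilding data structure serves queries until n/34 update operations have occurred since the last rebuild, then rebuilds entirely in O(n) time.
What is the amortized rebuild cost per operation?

The O(n) rebuild is triggered by n/34 operations, so each contributes O(n)/(n/34) = O(34) = O(1) to the rebuild cost.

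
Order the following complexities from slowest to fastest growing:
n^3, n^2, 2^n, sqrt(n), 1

Ordered by growth rate: 1 < sqrt(n) < n^2 < n^3 < 2^n.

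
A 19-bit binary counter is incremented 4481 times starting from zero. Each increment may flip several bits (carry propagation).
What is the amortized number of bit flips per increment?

Bit i flips on every 2^i-th increment, so over 4481 increments bit i flips floor(4481/2^i) times. Summing over i: total flips < 2 * 4481. Amortized: < 2 = O(1) per increment.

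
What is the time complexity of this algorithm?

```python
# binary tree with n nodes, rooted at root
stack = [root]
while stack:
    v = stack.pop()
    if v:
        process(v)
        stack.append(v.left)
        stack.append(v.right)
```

Time complexity: O(n).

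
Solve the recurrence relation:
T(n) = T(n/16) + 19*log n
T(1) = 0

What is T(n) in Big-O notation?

Each of the log_16(n) levels adds O(log n). T(n) = O(log^2 n).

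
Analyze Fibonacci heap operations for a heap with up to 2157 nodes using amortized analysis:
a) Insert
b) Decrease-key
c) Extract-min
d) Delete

Fibonacci heaps use lazy consolidation. Potential function Phi = t + 2m (t = number of trees, m = marked nodes).
- Insert: O(1) actual, Delta Phi = +1 (one new tree) => O(1) amortized.
- Decrease-key: with c cascading cuts, actual cost is O(c); Delta Phi <= c - 2(c-1) + 2 = 4 - c (c new trees; >= c-1 marks cleared; <= 1 new mark). Amortized O(c) + (4 - c) = O(1).
- Extract-min: O(D(n) + t) actual; consolidation drops t to <= D(n)+1, so Delta Phi pays for the t term. D(n) = O(log n) for n = 2157 => O(log n) amortized.
- Delete: decrease-key to -inf then extract-min = O(log n).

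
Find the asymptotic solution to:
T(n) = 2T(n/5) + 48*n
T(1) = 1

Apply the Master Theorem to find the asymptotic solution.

a=2, b=5, f(n)=48*n. log_5(2) = 0.4307 < 1. Case 3: T(n) = O(n).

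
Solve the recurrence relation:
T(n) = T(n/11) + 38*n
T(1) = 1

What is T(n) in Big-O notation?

Geometric series: 38*n*(1 + 1/11 + 1/11^2 + ...) = O(n). T(n) = O(n).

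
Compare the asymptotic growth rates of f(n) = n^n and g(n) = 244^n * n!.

g(n) = 244^n * n! grows faster: by Stirling n! ~ sqrt(2 pi n)(n/e)^n, so 244^n n! / n^n ~ (244/e)^n sqrt(2 pi n) -> infinity since 244/e > 1.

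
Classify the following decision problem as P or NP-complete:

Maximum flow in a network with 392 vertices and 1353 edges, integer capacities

This problem is in P: Edmonds-Karp / push-relabel run in polynomial time.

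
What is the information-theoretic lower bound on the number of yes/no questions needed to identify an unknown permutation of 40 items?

There are 40! = 815915283247897734345611269596115894272000000000 permutations. Each yes/no question gives at most 1 bit, so at least ceil(log_2(815915283247897734345611269596115894272000000000)) = 160 questions are needed.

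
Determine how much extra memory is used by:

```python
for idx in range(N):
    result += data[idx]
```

Space complexity: O(1).
Only a constant amount of auxiliary storage is used; nothing grows with n.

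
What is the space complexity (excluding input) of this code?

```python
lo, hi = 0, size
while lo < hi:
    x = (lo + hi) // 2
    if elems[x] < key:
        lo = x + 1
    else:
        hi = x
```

Space complexity: O(1).
Only a constant amount of auxiliary storage is used; nothing grows with n.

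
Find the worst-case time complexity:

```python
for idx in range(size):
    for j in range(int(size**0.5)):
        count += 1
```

Time complexity: O(n * sqrt(n)).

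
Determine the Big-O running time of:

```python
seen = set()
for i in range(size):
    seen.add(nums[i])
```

Time complexity: O(n).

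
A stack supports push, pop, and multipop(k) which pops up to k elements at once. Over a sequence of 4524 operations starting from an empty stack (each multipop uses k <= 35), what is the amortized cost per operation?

Each element is pushed exactly once and popped at most once (whether by pop or as part of a multipop). So the total number of individual pops over the whole sequence is at most the number of pushes, which is at most 4524. Total work <= 2 * 4524, hence O(1) amortized per operation.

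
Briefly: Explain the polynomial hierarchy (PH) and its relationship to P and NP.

The polynomial hierarchy is a tower of complexity classes: Sigma_0^P = Pi_0^P = P, Sigma_1^P = NP, Pi_1^P = co-NP, and Sigma_{k+1}^P = NP^{Sigma_k^P}. PH is contained in PSPACE. If any level collapses (Sigma_k = Pi_k), the entire hierarchy collapses to that level.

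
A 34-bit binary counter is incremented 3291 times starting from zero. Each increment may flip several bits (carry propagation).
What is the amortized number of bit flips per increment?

Bit i flips on every 2^i-th increment, so over 3291 increments bit i flips floor(3291/2^i) times. Summing over i: total flips < 2 * 3291. Amortized: < 2 = O(1) per increment.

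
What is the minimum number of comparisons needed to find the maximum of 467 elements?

Finding the maximum requires 466 comparisons. Each comparison eliminates exactly one candidate. With 467 candidates, we need 466 eliminations.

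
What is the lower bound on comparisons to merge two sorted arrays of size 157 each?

To merge two sorted arrays of size 157, we need at least 313 comparisons in the worst case. An adversary can force every element to be compared.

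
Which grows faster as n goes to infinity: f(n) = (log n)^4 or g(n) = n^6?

g(n) = n^6 grows faster: any positive polynomial dominates any polylog.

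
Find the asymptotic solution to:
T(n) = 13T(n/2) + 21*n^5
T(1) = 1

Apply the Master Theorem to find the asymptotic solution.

a=13, b=2, f(n)=21*n^5. log_2(13) = 3.7 < 5. Case 3: T(n) = O(n^5).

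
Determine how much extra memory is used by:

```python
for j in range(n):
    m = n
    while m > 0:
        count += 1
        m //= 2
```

Space complexity: O(1).
Only a constant amount of auxiliary storage is used; nothing grows with n.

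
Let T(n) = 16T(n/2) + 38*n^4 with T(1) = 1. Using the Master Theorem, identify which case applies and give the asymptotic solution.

a=16, b=2, f(n)=38*n^4.
log_2(16) = 4, so n^(log_b(a)) = n^4.
f(n) = Theta(n^4), so Case 2 applies.
T(n) = Theta(n^4 log n).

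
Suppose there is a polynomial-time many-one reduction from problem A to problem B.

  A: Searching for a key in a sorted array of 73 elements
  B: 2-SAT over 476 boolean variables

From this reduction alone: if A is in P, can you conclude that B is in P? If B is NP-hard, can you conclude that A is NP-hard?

A poly-time reduction A <=_p B transfers tractability DOWN (B easy => A easy) and hardness UP (A hard => B hard), not the reverse.
From A in P, the reduction alone does NOT give B in P: any problem in P trivially reduces to SAT, yet SAT is not known to be in P.
From B NP-hard, the reduction alone does NOT give A NP-hard: again, easy problems reduce to hard ones.
(Here in fact A is P and B is P.)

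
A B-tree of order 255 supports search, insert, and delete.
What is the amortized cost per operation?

B-tree of order 255 has height O(log_255 n). Each operation traverses the tree height. Splits during insert and merges during delete are O(1) each and occur at most once per level. Total cost per operation: O(log_255 n).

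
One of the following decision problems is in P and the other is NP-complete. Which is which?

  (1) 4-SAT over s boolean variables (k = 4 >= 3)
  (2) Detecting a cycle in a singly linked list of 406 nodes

(1) is NP-complete: 3-SAT is NP-complete (Cook-Levin); k-SAT for k>=3 reduces from 3-SAT.
(2) is P: Floyd's tortoise-and-hare runs in O(n) time, O(1) space.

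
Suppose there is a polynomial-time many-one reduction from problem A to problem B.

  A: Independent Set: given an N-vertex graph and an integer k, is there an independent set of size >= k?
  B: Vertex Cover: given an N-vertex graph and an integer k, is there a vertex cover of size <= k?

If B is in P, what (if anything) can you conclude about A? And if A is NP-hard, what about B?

A poly-time reduction A <=_p B means any A-instance can be transformed to a B-instance in poly time.
If B is in P: compose the reduction with B's poly-time algorithm to solve A in poly time, so A is in P.
If A is NP-hard: every NP problem reduces to A, which reduces to B; composing reductions, every NP problem reduces to B, so B is NP-hard.
(Here in fact A is NP-complete and B is NP-complete.)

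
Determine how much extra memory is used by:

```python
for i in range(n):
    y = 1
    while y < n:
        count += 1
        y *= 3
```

Space complexity: O(1).
Only a constant amount of auxiliary storage is used; nothing grows with n.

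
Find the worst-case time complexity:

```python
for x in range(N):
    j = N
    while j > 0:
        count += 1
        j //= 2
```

Time complexity: O(n log n).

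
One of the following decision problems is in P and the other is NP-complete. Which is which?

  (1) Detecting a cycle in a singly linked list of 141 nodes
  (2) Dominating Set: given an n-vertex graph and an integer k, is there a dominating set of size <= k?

(1) is P: Floyd's tortoise-and-hare runs in O(n) time, O(1) space.
(2) is NP-complete: reduces from Set Cover (with k part of the input).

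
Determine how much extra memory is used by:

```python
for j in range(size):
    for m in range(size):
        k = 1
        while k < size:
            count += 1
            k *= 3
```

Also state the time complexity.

Space complexity: O(1).
Only a constant amount of auxiliary storage is used; nothing grows with n.
Time complexity: O(n^2 log n).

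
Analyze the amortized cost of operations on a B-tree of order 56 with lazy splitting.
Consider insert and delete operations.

In a B-tree of order 56, a node splits when it has 56 keys. With lazy splitting, we use potential Phi = number of full nodes + number of near-empty nodes. Each split costs O(1) but reduces potential. Between splits, at least 28 insertions must occur in that node. Amortized structural cost is O(1) per operation, plus O(log_56 n) traversal.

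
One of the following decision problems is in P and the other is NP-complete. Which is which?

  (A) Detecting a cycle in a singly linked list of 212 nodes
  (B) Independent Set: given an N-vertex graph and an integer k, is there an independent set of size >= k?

(A) is P: Floyd's tortoise-and-hare runs in O(n) time, O(1) space.
(B) is NP-complete: complement of Clique (with k part of the input).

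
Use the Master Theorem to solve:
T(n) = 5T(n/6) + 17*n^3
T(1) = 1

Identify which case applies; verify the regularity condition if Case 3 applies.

a=5, b=6, f(n)=17*n^3.
log_6(5) = 0.8982 < 3.
f(n) = Omega(n^(0.8982+epsilon)) for some epsilon > 0, so Case 3 is the candidate.
Regularity: a*f(n/b) = 5*17*(n/6)^3 = (5/216)*17*n^3 <= c*f(n) with c = 5/216 < 1. Satisfied.
Case 3: T(n) = Theta(n^3).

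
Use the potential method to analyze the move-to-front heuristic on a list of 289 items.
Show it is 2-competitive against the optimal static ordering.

Let Phi = number of inversions between the MTF list and the optimal static list (0 <= Phi <= C(289,2)). Accessing an element at MTF position k and optimal position j: the move-to-front destroys all k-1 inversions in front of it that are not in front in optimal (>= k-j of them) and creates at most j-1 new ones. Amortized cost <= k + (j-1) - (k-j) = 2j - 1 <= 2 * optimal cost.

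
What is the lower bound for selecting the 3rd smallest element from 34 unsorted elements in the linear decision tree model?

Selecting the 3rd smallest of 34 elements requires Omega(n) comparisons. Every element must be compared at least once. The BFPRT algorithm achieves O(n), making this tight.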